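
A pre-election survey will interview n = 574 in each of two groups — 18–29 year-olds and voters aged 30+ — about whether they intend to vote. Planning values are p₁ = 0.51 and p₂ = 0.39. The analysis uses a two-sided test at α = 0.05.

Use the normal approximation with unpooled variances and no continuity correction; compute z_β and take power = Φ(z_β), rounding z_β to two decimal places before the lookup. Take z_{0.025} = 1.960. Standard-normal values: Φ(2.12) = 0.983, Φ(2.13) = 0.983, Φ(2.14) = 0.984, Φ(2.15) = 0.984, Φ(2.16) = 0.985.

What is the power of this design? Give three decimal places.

z_β = |p₁−p₂|·√(n/[p₁q₁+p₂q₂]) − z_{α/2}
    = 0.12 · √(574/0.4878) − 1.960
    = 0.12 · 34.3032 − 1.960
    = 4.1164 − 1.960 = 2.1564 → 2.16
Power = Φ(2.16) = 0.985.

Power ≈ 0.985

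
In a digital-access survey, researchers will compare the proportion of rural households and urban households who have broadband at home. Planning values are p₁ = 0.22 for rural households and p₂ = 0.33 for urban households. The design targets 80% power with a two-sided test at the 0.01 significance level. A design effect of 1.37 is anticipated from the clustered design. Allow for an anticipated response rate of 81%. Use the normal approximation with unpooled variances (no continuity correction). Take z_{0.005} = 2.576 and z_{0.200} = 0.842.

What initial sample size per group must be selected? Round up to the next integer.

n = 642 per group

n = (z_{α/2} + z_β)² · [p₁(1−p₁) + p₂(1−p₂)] / (p₁ − p₂)²
  = (2.576 + 0.842)² · (0.22·0.78 + 0.33·0.67) / (-0.11)²
  = (3.418)² · (0.1716 + 0.2211) / 0.0121
  = 11.6827 · 0.3927 / 0.0121
  = 379.16
Design effect: 1.37 × 379.16 = 519.45.
Adjust for 81% response: 519.45 / 0.81 = 641.29.
Round up → n = 642 per group.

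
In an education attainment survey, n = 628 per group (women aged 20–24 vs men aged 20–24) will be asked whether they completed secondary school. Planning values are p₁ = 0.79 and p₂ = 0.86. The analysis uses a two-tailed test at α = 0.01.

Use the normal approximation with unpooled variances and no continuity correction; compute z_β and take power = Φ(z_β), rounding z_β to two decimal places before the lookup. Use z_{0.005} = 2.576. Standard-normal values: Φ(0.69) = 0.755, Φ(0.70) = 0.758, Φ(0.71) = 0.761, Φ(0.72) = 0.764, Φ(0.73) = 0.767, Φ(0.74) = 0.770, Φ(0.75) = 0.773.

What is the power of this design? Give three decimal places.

Power ≈ 0.758

z_β = |p₁−p₂|·√(n/[p₁q₁+p₂q₂]) − z_{α/2}
    = 0.07 · √(628/0.2863) − 2.576
    = 0.07 · 46.8349 − 2.576
    = 3.2784 − 2.576 = 0.7024 → 0.70
Power = Φ(0.70) = 0.758.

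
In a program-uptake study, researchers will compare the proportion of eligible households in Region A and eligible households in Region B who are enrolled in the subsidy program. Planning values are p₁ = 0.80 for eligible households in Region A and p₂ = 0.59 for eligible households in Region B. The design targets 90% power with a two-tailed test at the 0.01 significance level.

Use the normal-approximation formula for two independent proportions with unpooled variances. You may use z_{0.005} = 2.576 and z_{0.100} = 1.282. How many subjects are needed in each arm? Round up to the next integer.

n = (z_{α/2} + z_β)² · [p₁(1−p₁) + p₂(1−p₂)] / (p₁ − p₂)²
  = (2.576 + 1.282)² · (0.80·0.20 + 0.59·0.41) / (0.21)²
  = (3.858)² · (0.1600 + 0.2419) / 0.0441
  = 14.8842 · 0.4019 / 0.0441
  = 135.65
Round up → n = 136 per group.

n = 136 per group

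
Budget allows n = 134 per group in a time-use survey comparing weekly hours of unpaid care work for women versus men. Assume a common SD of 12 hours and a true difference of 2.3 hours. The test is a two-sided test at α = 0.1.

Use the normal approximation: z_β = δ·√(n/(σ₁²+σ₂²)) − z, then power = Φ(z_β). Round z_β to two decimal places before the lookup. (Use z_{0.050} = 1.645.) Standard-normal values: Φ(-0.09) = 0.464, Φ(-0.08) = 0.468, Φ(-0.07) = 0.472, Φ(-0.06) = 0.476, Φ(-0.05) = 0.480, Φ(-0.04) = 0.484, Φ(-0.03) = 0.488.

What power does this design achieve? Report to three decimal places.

Power ≈ 0.468

z_β = δ·√(n/(σ₁²+σ₂²)) − z_{α/2}
    = 2.3 · √(134/288) − 1.645
    = 2.3 · 0.68211 − 1.645
    = 1.5689 − 1.645 = -0.0761 → -0.08
Power = Φ(-0.08) = 0.468.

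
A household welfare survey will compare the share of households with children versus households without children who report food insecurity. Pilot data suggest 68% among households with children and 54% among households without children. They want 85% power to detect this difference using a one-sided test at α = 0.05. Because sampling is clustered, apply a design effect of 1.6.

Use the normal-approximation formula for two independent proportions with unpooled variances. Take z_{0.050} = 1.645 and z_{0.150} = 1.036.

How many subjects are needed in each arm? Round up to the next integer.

n = 274 per group

n = (z_α + z_β)² · [p₁(1−p₁) + p₂(1−p₂)] / (p₁ − p₂)²
  = (1.645 + 1.036)² · (0.68·0.32 + 0.54·0.46) / (0.14)²
  = (2.681)² · (0.2176 + 0.2484) / 0.0196
  = 7.1878 · 0.4660 / 0.0196
  = 170.89
Design effect: 1.6 × 170.89 = 273.43.
Round up → n = 274 per group.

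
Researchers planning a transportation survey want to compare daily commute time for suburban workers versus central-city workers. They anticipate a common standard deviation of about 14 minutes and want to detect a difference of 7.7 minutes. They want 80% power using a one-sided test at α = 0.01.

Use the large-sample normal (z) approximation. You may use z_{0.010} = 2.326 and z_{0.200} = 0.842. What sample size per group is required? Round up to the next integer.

n = 67 per group

n = (z_α + z_β)² · (σ₁² + σ₂²) / δ²
  = (2.326 + 0.842)² · (2·14² = 392) / 7.7²
  = 10.0362 · 392 / 59.29
  = 66.36
Round up → n = 67 per group.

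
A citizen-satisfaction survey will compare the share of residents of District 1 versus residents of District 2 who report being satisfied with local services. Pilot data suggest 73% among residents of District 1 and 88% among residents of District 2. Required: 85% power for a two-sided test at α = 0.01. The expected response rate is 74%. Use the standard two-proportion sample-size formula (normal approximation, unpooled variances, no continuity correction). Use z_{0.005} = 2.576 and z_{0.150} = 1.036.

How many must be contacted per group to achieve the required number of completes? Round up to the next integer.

n = 238 per group

n = (z_{α/2} + z_β)² · [p₁(1−p₁) + p₂(1−p₂)] / (p₁ − p₂)²
  = (2.576 + 1.036)² · (0.73·0.27 + 0.88·0.12) / (-0.15)²
  = (3.612)² · (0.1971 + 0.1056) / 0.0225
  = 13.0465 · 0.3027 / 0.0225
  = 175.52
Adjust for 74% response: 175.52 / 0.74 = 237.19.
Round up → n = 238 per group.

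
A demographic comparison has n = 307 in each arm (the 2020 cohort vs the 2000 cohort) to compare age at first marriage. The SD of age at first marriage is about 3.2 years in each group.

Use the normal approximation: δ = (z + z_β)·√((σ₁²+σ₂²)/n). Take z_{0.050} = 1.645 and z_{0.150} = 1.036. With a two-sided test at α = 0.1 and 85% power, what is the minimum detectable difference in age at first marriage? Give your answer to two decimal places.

Minimum detectable difference ≈ 0.69 years

δ = (z_{α/2} + z_β) · √((σ₁²+σ₂²)/n)
  = (1.645 + 1.036) · √(20.48/307)
  = 2.681 · √0.06671
  = 2.681 · 0.2583
  = 0.6925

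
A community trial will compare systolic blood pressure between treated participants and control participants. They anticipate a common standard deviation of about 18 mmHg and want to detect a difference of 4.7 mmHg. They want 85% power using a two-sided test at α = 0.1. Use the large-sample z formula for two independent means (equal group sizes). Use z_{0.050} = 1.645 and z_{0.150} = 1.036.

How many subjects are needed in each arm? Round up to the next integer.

n = 211 per group

n = (z_{α/2} + z_β)² · (σ₁² + σ₂²) / δ²
  = (1.645 + 1.036)² · (2·18² = 648) / 4.7²
  = 7.1878 · 648 / 22.09
  = 210.85
Round up → n = 211 per group.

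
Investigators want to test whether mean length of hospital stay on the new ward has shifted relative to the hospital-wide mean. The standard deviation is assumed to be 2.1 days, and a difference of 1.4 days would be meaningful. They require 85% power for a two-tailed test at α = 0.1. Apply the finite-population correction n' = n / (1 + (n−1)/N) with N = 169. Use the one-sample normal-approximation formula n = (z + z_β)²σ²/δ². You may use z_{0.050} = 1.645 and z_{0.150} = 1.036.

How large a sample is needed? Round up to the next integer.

n = 15

n = (z_{α/2} + z_β)² · σ² / δ²
  = (1.645 + 1.036)² · 2.1² / 1.4²
  = 7.1878 · 4.41 / 1.96
  = 16.17
Finite-population correction (N = 169): 16.17 / (1 + (16.17 − 1)/169) = 14.84.
Round up → n = 15.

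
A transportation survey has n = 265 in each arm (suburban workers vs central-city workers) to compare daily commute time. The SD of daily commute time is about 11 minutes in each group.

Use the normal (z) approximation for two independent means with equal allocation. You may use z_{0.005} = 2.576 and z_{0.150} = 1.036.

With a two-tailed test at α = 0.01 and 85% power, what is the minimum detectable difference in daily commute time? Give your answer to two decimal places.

Minimum detectable difference ≈ 3.45 minutes

δ = (z_{α/2} + z_β) · √((σ₁²+σ₂²)/n)
  = (2.576 + 1.036) · √(242/265)
  = 3.612 · √0.91321
  = 3.612 · 0.9556
  = 3.4517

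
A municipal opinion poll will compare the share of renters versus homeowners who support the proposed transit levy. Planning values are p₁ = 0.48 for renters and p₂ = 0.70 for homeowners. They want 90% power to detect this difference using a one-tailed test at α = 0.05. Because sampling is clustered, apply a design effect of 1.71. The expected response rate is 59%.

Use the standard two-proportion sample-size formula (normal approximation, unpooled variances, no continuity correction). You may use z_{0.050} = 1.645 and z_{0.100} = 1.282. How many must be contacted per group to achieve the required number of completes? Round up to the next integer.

n = 236 per group

n = (z_α + z_β)² · [p₁(1−p₁) + p₂(1−p₂)] / (p₁ − p₂)²
  = (1.645 + 1.282)² · (0.48·0.52 + 0.70·0.30) / (-0.22)²
  = (2.927)² · (0.2496 + 0.2100) / 0.0484
  = 8.5673 · 0.4596 / 0.0484
  = 81.35
Design effect: 1.71 × 81.35 = 139.12.
Adjust for 59% response: 139.12 / 0.59 = 235.79.
Round up → n = 236 per group.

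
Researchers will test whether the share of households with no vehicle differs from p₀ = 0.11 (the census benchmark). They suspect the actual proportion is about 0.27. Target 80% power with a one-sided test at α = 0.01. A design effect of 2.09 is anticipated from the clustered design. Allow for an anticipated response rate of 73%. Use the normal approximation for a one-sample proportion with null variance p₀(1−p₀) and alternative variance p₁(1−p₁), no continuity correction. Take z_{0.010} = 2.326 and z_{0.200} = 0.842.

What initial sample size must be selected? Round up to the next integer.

n = [z_α·√(p₀q₀) + z_β·√(p₁q₁)]² / (p₁ − p₀)²
  = [2.326·√(0.11·0.89) + 0.842·√(0.27·0.73)]² / (0.16)²
  = [2.326·0.3129 + 0.842·0.4440]² / 0.0256
  = [1.1016]² / 0.0256
  = 47.40
Design effect: 2.09 × 47.40 = 99.07.
Adjust for 73% response: 99.07 / 0.73 = 135.71.
Round up → n = 136.

n = 136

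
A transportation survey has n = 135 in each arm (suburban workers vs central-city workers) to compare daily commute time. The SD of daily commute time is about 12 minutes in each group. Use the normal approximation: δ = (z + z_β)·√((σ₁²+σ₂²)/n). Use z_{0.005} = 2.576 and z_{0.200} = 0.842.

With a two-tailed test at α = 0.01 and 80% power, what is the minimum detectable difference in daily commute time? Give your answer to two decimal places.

δ = (z_{α/2} + z_β) · √((σ₁²+σ₂²)/n)
  = (2.576 + 0.842) · √(288/135)
  = 3.418 · √2.1333
  = 3.418 · 1.4606
  = 4.9923

Minimum detectable difference ≈ 4.99 minutes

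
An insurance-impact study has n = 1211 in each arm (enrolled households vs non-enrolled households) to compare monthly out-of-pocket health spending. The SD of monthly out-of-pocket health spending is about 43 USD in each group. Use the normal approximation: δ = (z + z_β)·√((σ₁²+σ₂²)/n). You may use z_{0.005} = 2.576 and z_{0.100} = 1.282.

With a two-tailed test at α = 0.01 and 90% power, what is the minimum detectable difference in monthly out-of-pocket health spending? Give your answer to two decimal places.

Minimum detectable difference ≈ 6.74 USD

δ = (z_{α/2} + z_β) · √((σ₁²+σ₂²)/n)
  = (2.576 + 1.282) · √(3698/1211)
  = 3.858 · √3.0537
  = 3.858 · 1.7475
  = 6.7418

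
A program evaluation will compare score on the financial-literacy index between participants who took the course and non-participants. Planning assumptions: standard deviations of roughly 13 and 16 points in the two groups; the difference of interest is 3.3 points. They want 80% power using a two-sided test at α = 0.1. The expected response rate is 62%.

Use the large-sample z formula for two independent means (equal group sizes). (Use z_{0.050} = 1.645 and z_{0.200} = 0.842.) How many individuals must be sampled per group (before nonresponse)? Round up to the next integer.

n = 390 per group

n = (z_{α/2} + z_β)² · (σ₁² + σ₂²) / δ²
  = (1.645 + 0.842)² · (13² + 16² = 425) / 3.3²
  = 6.1852 · 425 / 10.89
  = 241.39
Adjust for 62% response: 241.39 / 0.62 = 389.33.
Round up → n = 390 per group.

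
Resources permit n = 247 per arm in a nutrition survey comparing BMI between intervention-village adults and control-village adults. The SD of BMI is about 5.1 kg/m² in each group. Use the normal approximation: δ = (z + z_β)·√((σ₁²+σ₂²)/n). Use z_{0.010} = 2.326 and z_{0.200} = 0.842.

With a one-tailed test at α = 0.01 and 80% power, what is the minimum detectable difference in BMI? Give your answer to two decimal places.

Minimum detectable difference ≈ 1.45 kg/m²

δ = (z_α + z_β) · √((σ₁²+σ₂²)/n)
  = (2.326 + 0.842) · √(52.02/247)
  = 3.168 · √0.21061
  = 3.168 · 0.4589
  = 1.4539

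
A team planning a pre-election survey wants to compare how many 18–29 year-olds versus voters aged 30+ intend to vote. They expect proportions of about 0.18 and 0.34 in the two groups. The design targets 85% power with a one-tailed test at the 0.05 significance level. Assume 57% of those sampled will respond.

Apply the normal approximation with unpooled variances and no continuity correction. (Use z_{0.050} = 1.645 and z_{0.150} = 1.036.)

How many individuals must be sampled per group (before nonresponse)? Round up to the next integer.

n = (z_α + z_β)² · [p₁(1−p₁) + p₂(1−p₂)] / (p₁ − p₂)²
  = (1.645 + 1.036)² · (0.18·0.82 + 0.34·0.66) / (-0.16)²
  = (2.681)² · (0.1476 + 0.2244) / 0.0256
  = 7.1878 · 0.3720 / 0.0256
  = 104.45
Adjust for 57% response: 104.45 / 0.57 = 183.24.
Round up → n = 184 per group.

n = 184 per group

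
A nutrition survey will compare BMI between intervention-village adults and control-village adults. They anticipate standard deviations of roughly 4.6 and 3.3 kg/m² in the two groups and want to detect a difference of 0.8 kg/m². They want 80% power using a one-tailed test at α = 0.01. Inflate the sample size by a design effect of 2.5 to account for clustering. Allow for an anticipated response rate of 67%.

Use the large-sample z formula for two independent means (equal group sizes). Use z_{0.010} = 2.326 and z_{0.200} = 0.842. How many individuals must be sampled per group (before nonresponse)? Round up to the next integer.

n = 1876 per group

n = (z_α + z_β)² · (σ₁² + σ₂²) / δ²
  = (2.326 + 0.842)² · (4.6² + 3.3² = 32.05) / 0.8²
  = 10.0362 · 32.05 / 0.64
  = 502.60
Design effect: 2.5 × 502.60 = 1256.49.
Adjust for 67% response: 1256.49 / 0.67 = 1875.36.
Round up → n = 1876 per group.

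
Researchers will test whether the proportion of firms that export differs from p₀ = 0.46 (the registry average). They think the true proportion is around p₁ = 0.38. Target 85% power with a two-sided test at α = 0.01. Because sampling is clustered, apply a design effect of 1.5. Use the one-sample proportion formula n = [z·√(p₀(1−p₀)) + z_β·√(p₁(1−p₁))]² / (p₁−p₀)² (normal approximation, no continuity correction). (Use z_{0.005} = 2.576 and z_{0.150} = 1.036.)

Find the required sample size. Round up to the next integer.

n = [z_{α/2}·√(p₀q₀) + z_β·√(p₁q₁)]² / (p₁ − p₀)²
  = [2.576·√(0.46·0.54) + 1.036·√(0.38·0.62)]² / (-0.08)²
  = [2.576·0.4984 + 1.036·0.4854]² / 0.0064
  = [1.7867]² / 0.0064
  = 498.81
Design effect: 1.5 × 498.81 = 748.22.
Round up → n = 749.

n = 749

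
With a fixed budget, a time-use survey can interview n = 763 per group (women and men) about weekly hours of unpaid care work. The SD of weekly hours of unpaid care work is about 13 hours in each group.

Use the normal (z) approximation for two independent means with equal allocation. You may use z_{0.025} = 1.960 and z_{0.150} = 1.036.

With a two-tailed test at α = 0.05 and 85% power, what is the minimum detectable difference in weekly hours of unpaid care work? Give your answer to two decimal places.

δ = (z_{α/2} + z_β) · √((σ₁²+σ₂²)/n)
  = (1.960 + 1.036) · √(338/763)
  = 2.996 · √0.44299
  = 2.996 · 0.6656
  = 1.9941

Minimum detectable difference ≈ 1.99 hours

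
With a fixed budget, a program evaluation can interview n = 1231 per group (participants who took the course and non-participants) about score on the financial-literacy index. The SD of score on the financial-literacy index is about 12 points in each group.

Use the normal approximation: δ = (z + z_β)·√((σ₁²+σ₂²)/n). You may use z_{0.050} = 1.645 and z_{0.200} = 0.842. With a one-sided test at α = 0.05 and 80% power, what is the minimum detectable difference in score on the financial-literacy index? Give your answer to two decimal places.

Minimum detectable difference ≈ 1.20 points

δ = (z_α + z_β) · √((σ₁²+σ₂²)/n)
  = (1.645 + 0.842) · √(288/1231)
  = 2.487 · √0.23396
  = 2.487 · 0.4837
  = 1.2029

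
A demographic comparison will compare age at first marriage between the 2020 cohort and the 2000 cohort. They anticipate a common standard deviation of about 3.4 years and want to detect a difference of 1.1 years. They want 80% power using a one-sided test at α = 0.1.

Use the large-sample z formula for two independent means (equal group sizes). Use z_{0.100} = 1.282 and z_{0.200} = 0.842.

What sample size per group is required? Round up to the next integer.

n = 87 per group

n = (z_α + z_β)² · (σ₁² + σ₂²) / δ²
  = (1.282 + 0.842)² · (2·3.4² = 23.12) / 1.1²
  = 4.5114 · 23.12 / 1.21
  = 86.20
Round up → n = 87 per group.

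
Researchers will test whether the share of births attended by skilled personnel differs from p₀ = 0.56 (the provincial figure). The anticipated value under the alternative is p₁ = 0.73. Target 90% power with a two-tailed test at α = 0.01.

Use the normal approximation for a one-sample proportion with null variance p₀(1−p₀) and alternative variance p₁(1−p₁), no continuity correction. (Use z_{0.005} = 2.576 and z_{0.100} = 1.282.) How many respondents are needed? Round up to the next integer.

n = [z_{α/2}·√(p₀q₀) + z_β·√(p₁q₁)]² / (p₁ − p₀)²
  = [2.576·√(0.56·0.44) + 1.282·√(0.73·0.27)]² / (0.17)²
  = [2.576·0.4964 + 1.282·0.4440]² / 0.0289
  = [1.8478]² / 0.0289
  = 118.15
Round up → n = 119.

n = 119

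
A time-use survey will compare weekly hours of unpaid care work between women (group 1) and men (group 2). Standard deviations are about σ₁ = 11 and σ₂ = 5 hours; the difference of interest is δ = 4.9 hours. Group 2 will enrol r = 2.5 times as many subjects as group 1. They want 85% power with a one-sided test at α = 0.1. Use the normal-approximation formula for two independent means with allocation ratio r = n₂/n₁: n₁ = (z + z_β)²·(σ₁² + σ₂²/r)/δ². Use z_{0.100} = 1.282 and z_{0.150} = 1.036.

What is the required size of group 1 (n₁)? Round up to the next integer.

n₁ = (z_α + z_β)² · (σ₁² + σ₂²/r) / δ²
   = (1.282 + 1.036)² · (11² + 5²/2.5) / 4.9²
   = 5.3731 · (121 + 10) / 24.01
   = 5.3731 · 131 / 24.01
   = 29.32
Round up → n₁ = 30; n₂ = r·n₁ = 2.5 × 30 = 75.

n₁ = 30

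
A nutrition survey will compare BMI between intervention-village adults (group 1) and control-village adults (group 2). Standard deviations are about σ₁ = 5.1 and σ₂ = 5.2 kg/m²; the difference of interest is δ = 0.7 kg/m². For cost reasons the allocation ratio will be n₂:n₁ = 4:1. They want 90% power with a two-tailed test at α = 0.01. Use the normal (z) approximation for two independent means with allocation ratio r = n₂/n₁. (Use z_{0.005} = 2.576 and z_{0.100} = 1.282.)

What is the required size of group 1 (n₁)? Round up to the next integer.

n₁ = (z_{α/2} + z_β)² · (σ₁² + σ₂²/r) / δ²
   = (2.576 + 1.282)² · (5.1² + 5.2²/4) / 0.7²
   = 14.8842 · (26.01 + 6.76) / 0.49
   = 14.8842 · 32.77 / 0.49
   = 995.42
Round up → n₁ = 996; n₂ = r·n₁ = 4 × 996 = 3984.

n₁ = 996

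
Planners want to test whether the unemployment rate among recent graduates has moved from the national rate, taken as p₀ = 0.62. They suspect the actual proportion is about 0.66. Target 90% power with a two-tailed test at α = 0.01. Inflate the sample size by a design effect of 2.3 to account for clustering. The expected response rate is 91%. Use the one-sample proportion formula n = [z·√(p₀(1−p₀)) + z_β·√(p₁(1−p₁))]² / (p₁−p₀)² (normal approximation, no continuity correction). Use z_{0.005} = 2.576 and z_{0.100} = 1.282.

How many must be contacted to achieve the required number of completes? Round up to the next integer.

n = [z_{α/2}·√(p₀q₀) + z_β·√(p₁q₁)]² / (p₁ − p₀)²
  = [2.576·√(0.62·0.38) + 1.282·√(0.66·0.34)]² / (0.04)²
  = [2.576·0.4854 + 1.282·0.4737]² / 0.0016
  = [1.8577]² / 0.0016
  = 2156.79
Design effect: 2.3 × 2156.79 = 4960.62.
Adjust for 91% response: 4960.62 / 0.91 = 5451.23.
Round up → n = 5452.

n = 5452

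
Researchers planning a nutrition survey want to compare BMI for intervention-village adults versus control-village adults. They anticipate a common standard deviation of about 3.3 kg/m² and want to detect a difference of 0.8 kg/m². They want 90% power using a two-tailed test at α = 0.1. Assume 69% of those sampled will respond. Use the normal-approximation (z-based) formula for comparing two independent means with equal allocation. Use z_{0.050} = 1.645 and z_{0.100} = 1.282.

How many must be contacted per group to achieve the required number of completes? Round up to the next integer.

n = 423 per group

n = (z_{α/2} + z_β)² · (σ₁² + σ₂²) / δ²
  = (1.645 + 1.282)² · (2·3.3² = 21.78) / 0.8²
  = 8.5673 · 21.78 / 0.64
  = 291.56
Adjust for 69% response: 291.56 / 0.69 = 422.55.
Round up → n = 423 per group.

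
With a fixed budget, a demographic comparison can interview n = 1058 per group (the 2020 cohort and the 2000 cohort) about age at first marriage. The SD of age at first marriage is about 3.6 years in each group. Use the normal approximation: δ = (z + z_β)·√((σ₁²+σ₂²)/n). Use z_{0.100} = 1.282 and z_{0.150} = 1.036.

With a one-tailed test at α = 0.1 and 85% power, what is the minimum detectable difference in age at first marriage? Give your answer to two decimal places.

δ = (z_α + z_β) · √((σ₁²+σ₂²)/n)
  = (1.282 + 1.036) · √(25.92/1058)
  = 2.318 · √0.0245
  = 2.318 · 0.1565
  = 0.3628

Minimum detectable difference ≈ 0.36 years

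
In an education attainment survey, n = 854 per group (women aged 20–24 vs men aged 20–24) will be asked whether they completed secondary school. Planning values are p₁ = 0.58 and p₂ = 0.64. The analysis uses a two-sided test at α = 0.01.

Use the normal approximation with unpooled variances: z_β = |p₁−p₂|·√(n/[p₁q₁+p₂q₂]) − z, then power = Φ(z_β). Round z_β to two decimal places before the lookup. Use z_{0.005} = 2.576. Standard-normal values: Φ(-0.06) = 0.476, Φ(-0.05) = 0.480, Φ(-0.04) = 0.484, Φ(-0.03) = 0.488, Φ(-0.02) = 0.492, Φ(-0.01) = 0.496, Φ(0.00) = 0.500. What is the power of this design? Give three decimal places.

z_β = |p₁−p₂|·√(n/[p₁q₁+p₂q₂]) − z_{α/2}
    = 0.06 · √(854/0.4740) − 2.576
    = 0.06 · 42.4463 − 2.576
    = 2.5468 − 2.576 = -0.0292 → -0.03
Power = Φ(-0.03) = 0.488.

Power ≈ 0.488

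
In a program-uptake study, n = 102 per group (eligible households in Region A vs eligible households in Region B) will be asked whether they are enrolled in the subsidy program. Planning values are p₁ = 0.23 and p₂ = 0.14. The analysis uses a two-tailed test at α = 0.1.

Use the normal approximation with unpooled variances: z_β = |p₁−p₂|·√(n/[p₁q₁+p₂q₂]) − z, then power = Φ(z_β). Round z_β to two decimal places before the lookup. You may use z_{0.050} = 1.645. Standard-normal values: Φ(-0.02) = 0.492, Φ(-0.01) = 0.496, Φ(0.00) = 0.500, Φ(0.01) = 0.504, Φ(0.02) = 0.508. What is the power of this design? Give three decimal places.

z_β = |p₁−p₂|·√(n/[p₁q₁+p₂q₂]) − z_{α/2}
    = 0.09 · √(102/0.2975) − 1.645
    = 0.09 · 18.5164 − 1.645
    = 1.6665 − 1.645 = 0.0215 → 0.02
Power = Φ(0.02) = 0.508.

Power ≈ 0.508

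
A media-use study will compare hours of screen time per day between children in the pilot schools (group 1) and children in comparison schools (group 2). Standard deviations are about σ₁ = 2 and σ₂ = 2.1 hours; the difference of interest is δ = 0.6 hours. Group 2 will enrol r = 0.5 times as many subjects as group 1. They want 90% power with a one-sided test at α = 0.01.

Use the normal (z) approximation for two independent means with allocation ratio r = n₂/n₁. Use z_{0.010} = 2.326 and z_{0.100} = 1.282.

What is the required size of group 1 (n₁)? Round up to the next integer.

n₁ = (z_α + z_β)² · (σ₁² + σ₂²/r) / δ²
   = (2.326 + 1.282)² · (2² + 2.1²/0.5) / 0.6²
   = 13.0177 · (4 + 8.82) / 0.36
   = 13.0177 · 12.82 / 0.36
   = 463.57
Round up → n₁ = 464; n₂ = r·n₁ = 0.5 × 464 = 232.

n₁ = 464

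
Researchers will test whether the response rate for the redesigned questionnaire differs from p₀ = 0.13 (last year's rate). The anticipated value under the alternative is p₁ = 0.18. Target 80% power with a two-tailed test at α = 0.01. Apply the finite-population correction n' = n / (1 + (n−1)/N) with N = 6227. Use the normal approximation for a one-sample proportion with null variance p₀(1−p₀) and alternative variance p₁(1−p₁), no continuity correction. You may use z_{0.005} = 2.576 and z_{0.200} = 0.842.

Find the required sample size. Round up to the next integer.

n = [z_{α/2}·√(p₀q₀) + z_β·√(p₁q₁)]² / (p₁ − p₀)²
  = [2.576·√(0.13·0.87) + 0.842·√(0.18·0.82)]² / (0.05)²
  = [2.576·0.3363 + 0.842·0.3842]² / 0.0025
  = [1.1898]² / 0.0025
  = 566.25
Finite-population correction (N = 6227): 566.25 / (1 + (566.25 − 1)/6227) = 519.13.
Round up → n = 520.

n = 520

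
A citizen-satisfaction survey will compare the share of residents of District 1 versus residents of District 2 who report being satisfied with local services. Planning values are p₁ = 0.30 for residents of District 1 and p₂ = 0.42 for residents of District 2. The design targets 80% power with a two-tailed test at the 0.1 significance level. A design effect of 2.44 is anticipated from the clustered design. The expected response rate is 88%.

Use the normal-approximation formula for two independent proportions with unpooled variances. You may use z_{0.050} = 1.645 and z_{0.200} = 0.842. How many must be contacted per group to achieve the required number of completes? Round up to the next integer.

n = (z_{α/2} + z_β)² · [p₁(1−p₁) + p₂(1−p₂)] / (p₁ − p₂)²
  = (1.645 + 0.842)² · (0.30·0.70 + 0.42·0.58) / (-0.12)²
  = (2.487)² · (0.2100 + 0.2436) / 0.0144
  = 6.1852 · 0.4536 / 0.0144
  = 194.83
Design effect: 2.44 × 194.83 = 475.39.
Adjust for 88% response: 475.39 / 0.88 = 540.22.
Round up → n = 541 per group.

n = 541 per group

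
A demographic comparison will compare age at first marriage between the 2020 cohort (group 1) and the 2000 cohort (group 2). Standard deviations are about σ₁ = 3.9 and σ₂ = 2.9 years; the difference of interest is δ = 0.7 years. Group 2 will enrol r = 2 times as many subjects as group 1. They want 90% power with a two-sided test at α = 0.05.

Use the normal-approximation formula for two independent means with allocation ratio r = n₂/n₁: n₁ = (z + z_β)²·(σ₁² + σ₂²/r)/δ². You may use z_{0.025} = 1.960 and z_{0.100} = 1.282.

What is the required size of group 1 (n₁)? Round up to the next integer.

n₁ = (z_{α/2} + z_β)² · (σ₁² + σ₂²/r) / δ²
   = (1.960 + 1.282)² · (3.9² + 2.9²/2) / 0.7²
   = 10.5106 · (15.21 + 4.205) / 0.49
   = 10.5106 · 19.415 / 0.49
   = 416.45
Round up → n₁ = 417; n₂ = r·n₁ = 2 × 417 = 834.

n₁ = 417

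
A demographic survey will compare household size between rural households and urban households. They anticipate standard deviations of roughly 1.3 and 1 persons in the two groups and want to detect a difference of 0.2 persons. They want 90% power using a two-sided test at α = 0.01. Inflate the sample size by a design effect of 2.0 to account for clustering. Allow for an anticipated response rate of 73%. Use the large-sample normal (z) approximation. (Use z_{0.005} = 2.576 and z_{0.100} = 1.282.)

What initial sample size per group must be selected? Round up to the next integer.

n = (z_{α/2} + z_β)² · (σ₁² + σ₂²) / δ²
  = (2.576 + 1.282)² · (1.3² + 1² = 2.69) / 0.2²
  = 14.8842 · 2.69 / 0.04
  = 1000.96
Design effect: 2.0 × 1000.96 = 2001.92.
Adjust for 73% response: 2001.92 / 0.73 = 2742.36.
Round up → n = 2743 per group.

n = 2743 per group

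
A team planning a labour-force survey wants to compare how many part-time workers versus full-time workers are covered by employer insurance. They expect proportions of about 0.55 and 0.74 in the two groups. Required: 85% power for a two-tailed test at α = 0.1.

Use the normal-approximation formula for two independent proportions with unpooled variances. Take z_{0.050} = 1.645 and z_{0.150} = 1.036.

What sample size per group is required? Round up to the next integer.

n = (z_{α/2} + z_β)² · [p₁(1−p₁) + p₂(1−p₂)] / (p₁ − p₂)²
  = (1.645 + 1.036)² · (0.55·0.45 + 0.74·0.26) / (-0.19)²
  = (2.681)² · (0.2475 + 0.1924) / 0.0361
  = 7.1878 · 0.4399 / 0.0361
  = 87.59
Round up → n = 88 per group.

n = 88 per group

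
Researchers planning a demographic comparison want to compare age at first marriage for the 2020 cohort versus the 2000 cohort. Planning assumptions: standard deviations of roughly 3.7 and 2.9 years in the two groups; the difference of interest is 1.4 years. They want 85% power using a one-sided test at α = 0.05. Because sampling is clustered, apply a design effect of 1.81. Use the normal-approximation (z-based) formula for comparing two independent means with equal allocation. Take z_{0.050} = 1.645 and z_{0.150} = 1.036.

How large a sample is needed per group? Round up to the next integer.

n = (z_α + z_β)² · (σ₁² + σ₂²) / δ²
  = (1.645 + 1.036)² · (3.7² + 2.9² = 22.1) / 1.4²
  = 7.1878 · 22.1 / 1.96
  = 81.05
Design effect: 1.81 × 81.05 = 146.69.
Round up → n = 147 per group.

n = 147 per group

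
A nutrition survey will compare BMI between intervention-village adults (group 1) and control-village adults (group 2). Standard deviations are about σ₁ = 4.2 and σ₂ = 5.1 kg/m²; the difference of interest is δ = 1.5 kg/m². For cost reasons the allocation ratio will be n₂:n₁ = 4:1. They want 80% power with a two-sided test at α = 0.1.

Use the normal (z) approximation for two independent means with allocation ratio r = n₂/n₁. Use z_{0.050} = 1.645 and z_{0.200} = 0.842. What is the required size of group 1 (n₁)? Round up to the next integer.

n₁ = 67

n₁ = (z_{α/2} + z_β)² · (σ₁² + σ₂²/r) / δ²
   = (1.645 + 0.842)² · (4.2² + 5.1²/4) / 1.5²
   = 6.1852 · (17.64 + 6.5025) / 2.25
   = 6.1852 · 24.1425 / 2.25
   = 66.37
Round up → n₁ = 67; n₂ = r·n₁ = 4 × 67 = 268.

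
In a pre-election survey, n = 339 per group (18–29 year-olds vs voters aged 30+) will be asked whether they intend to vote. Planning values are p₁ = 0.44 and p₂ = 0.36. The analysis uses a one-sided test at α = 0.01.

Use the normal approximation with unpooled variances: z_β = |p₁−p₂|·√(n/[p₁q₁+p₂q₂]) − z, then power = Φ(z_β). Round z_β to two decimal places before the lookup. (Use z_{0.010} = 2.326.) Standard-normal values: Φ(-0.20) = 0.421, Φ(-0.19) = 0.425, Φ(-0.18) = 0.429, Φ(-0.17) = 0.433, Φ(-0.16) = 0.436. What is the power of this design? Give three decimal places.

Power ≈ 0.425

z_β = |p₁−p₂|·√(n/[p₁q₁+p₂q₂]) − z_α
    = 0.08 · √(339/0.4768) − 2.326
    = 0.08 · 26.6644 − 2.326
    = 2.1332 − 2.326 = -0.1928 → -0.19
Power = Φ(-0.19) = 0.425.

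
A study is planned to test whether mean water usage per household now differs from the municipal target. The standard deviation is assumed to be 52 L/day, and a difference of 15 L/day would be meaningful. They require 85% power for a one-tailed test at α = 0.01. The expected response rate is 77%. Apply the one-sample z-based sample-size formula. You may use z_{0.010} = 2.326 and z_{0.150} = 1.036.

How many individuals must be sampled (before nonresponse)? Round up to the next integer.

n = (z_α + z_β)² · σ² / δ²
  = (2.326 + 1.036)² · 52² / 15²
  = 11.3030 · 2704 / 225
  = 135.84
Adjust for 77% response: 135.84 / 0.77 = 176.41.
Round up → n = 177.

n = 177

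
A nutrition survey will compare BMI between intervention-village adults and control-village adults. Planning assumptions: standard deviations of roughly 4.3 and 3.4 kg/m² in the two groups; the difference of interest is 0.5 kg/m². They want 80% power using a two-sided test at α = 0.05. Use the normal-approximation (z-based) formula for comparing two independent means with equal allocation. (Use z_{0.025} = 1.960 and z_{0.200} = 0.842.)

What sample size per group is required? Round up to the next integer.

n = (z_{α/2} + z_β)² · (σ₁² + σ₂²) / δ²
  = (1.960 + 0.842)² · (4.3² + 3.4² = 30.05) / 0.5²
  = 7.8512 · 30.05 / 0.25
  = 943.71
Round up → n = 944 per group.

n = 944 per group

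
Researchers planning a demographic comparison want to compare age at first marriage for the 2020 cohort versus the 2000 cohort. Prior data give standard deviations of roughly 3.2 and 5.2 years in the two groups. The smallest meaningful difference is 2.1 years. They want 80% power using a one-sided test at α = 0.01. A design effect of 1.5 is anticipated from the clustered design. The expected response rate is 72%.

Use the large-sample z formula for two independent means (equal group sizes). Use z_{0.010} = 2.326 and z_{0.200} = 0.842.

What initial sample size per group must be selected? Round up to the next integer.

n = 177 per group

n = (z_α + z_β)² · (σ₁² + σ₂²) / δ²
  = (2.326 + 0.842)² · (3.2² + 5.2² = 37.28) / 2.1²
  = 10.0362 · 37.28 / 4.41
  = 84.84
Design effect: 1.5 × 84.84 = 127.26.
Adjust for 72% response: 127.26 / 0.72 = 176.75.
Round up → n = 177 per group.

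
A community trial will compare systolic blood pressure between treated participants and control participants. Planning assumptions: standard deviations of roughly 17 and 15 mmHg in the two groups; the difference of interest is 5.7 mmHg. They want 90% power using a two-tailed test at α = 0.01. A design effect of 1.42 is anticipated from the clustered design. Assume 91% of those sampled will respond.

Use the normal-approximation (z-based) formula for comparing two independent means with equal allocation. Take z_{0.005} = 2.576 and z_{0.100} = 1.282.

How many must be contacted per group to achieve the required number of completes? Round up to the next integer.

n = (z_{α/2} + z_β)² · (σ₁² + σ₂²) / δ²
  = (2.576 + 1.282)² · (17² + 15² = 514) / 5.7²
  = 14.8842 · 514 / 32.49
  = 235.47
Design effect: 1.42 × 235.47 = 334.37.
Adjust for 91% response: 334.37 / 0.91 = 367.44.
Round up → n = 368 per group.

n = 368 per group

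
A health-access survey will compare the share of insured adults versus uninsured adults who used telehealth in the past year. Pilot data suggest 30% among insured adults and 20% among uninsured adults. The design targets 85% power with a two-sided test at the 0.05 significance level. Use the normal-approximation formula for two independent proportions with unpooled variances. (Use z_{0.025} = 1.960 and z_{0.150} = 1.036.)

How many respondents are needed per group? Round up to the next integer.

n = 333 per group

n = (z_{α/2} + z_β)² · [p₁(1−p₁) + p₂(1−p₂)] / (p₁ − p₂)²
  = (1.960 + 1.036)² · (0.30·0.70 + 0.20·0.80) / (0.10)²
  = (2.996)² · (0.2100 + 0.1600) / 0.0100
  = 8.9760 · 0.3700 / 0.0100
  = 332.11
Round up → n = 333 per group.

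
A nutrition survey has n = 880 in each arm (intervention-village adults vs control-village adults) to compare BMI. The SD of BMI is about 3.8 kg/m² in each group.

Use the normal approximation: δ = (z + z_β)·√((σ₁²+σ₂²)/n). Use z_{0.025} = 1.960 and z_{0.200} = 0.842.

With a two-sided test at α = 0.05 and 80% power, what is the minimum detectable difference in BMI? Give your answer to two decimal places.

Minimum detectable difference ≈ 0.51 kg/m²

δ = (z_{α/2} + z_β) · √((σ₁²+σ₂²)/n)
  = (1.960 + 0.842) · √(28.88/880)
  = 2.802 · √0.03282
  = 2.802 · 0.1812
  = 0.5076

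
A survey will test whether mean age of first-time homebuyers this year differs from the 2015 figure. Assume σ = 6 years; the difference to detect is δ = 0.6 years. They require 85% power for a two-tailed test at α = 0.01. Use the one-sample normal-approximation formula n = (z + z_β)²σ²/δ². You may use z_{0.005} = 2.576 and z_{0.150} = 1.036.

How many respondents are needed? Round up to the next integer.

n = 1305

n = (z_{α/2} + z_β)² · σ² / δ²
  = (2.576 + 1.036)² · 6² / 0.6²
  = 13.0465 · 36 / 0.36
  = 1304.65
Round up → n = 1305.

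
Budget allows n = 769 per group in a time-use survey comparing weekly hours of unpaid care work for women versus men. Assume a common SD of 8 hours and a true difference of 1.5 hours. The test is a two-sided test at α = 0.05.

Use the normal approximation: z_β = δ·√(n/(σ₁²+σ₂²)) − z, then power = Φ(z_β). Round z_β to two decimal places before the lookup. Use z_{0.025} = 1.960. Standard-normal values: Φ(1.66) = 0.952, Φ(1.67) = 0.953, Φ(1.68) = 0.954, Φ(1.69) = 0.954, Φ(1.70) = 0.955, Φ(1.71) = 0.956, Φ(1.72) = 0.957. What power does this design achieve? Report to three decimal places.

z_β = δ·√(n/(σ₁²+σ₂²)) − z_{α/2}
    = 1.5 · √(769/128) − 1.960
    = 1.5 · 2.45108 − 1.960
    = 3.6766 − 1.960 = 1.7166 → 1.72
Power = Φ(1.72) = 0.957.

Power ≈ 0.957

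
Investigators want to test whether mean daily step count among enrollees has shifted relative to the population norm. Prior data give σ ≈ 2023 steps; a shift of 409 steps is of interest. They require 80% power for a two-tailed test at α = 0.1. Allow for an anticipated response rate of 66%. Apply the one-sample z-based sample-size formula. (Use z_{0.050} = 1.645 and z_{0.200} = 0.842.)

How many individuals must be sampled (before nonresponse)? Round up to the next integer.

n = (z_{α/2} + z_β)² · σ² / δ²
  = (1.645 + 0.842)² · 2023² / 409²
  = 6.1852 · 4092529 / 167281
  = 151.32
Adjust for 66% response: 151.32 / 0.66 = 229.27.
Round up → n = 230.

n = 230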